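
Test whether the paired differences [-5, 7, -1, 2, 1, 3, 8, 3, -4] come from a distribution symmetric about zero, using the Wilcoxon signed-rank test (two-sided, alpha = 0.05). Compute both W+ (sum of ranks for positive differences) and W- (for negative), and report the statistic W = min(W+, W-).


Step 1: Drop any zero differences (none here) and take |d_i|.
|d| = [5, 7, 1, 2, 1, 3, 8, 3, 4]
Step 2: Midrank |d_i| (ties get averaged ranks).
ranks: |5|->7, |7|->8, |1|->1.5, |2|->3, |1|->1.5, |3|->4.5, |8|->9, |3|->4.5, |4|->6
Step 3: Attach original signs; sum ranks with positive sign and with negative sign.
W+ = 8 + 3 + 1.5 + 4.5 + 9 + 4.5 = 30.5
W- = 7 + 1.5 + 6 = 14.5
(Check: W+ + W- = 45 should equal n(n+1)/2 = 45.)
Step 4: Test statistic W = min(W+, W-) = 14.5.
Step 5: Ties in |d|, so use the tie-corrected normal approximation.
        E[W] = n(n+1)/4 = 9*10/4 = 22.5.
        Tie groups: |d|=1 (t=2), |d|=3 (t=2); sum(t^3 - t) = 12.
        Var[W] = n(n+1)(2n+1)/24 - sum(t^3-t)/48 = 1710/24 - 12/48 = 71.
        z = (W - E[W]) / sqrt(Var[W]) = (14.5 - 22.5) / 8.4261 = -0.9494.
        Two-sided p = 2*Phi(z) = 0.342404.
Step 6: alpha = 0.05. fail to reject H0.

W+ = 30.5, W- = 14.5, W = min = 14.5, p = 0.342404, fail to reject H0.


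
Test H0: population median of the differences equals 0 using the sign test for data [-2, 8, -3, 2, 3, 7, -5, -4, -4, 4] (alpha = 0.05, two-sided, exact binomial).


Step 1: Discard zero differences. Original n = 10; n_eff = number of nonzero differences = 10.
Nonzero differences (with sign): -2, +8, -3, +2, +3, +7, -5, -4, -4, +4
Step 2: Count signs: positive = 5, negative = 5.
Step 3: Under H0: P(positive) = 0.5, so the number of positives S ~ Bin(10, 0.5).
Step 4: Two-sided exact p-value = sum of Bin(10,0.5) probabilities at or below the observed probability = 1.000000.
Step 5: alpha = 0.05. fail to reject H0.

n_eff = 10, pos = 5, neg = 5, p = 1.000000, fail to reject H0.


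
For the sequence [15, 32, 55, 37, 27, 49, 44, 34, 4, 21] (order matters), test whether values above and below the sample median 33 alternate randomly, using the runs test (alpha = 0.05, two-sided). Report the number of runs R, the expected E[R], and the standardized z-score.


Step 1: Compute median = 33; label A = above, B = below.
Labels in order: BBAABAAABB  (n_A = 5, n_B = 5)
Step 2: Count runs R = 5.
Step 3: Under H0 (random ordering), E[R] = 2*n_A*n_B/(n_A+n_B) + 1 = 2*5*5/10 + 1 = 6.0000.
        Var[R] = 2*n_A*n_B*(2*n_A*n_B - n_A - n_B) / ((n_A+n_B)^2 * (n_A+n_B-1)) = 2000/900 = 2.2222.
        SD[R] = 1.4907.
Step 4: Continuity-corrected z = (R + 0.5 - E[R]) / SD[R] = (5 + 0.5 - 6.0000) / 1.4907 = -0.3354.
Step 5: Two-sided p-value via normal approximation = 2*(1 - Phi(|z|)) = 0.737316.
Step 6: alpha = 0.05. fail to reject H0.

R = 5, z = -0.3354, p = 0.737316, fail to reject H0.


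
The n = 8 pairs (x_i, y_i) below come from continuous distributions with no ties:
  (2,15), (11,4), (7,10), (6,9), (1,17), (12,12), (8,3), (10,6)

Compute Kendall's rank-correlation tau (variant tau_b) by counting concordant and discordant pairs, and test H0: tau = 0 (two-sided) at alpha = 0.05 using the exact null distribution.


Step 1: Enumerate the 28 unordered pairs (i,j) with i<j and classify each by sign(x_j-x_i) * sign(y_j-y_i).
  (1,2):dx=+9,dy=-11->D; (1,3):dx=+5,dy=-5->D; (1,4):dx=+4,dy=-6->D; (1,5):dx=-1,dy=+2->D
  (1,6):dx=+10,dy=-3->D; (1,7):dx=+6,dy=-12->D; (1,8):dx=+8,dy=-9->D; (2,3):dx=-4,dy=+6->D
  (2,4):dx=-5,dy=+5->D; (2,5):dx=-10,dy=+13->D; (2,6):dx=+1,dy=+8->C; (2,7):dx=-3,dy=-1->C
  (2,8):dx=-1,dy=+2->D; (3,4):dx=-1,dy=-1->C; (3,5):dx=-6,dy=+7->D; (3,6):dx=+5,dy=+2->C
  (3,7):dx=+1,dy=-7->D; (3,8):dx=+3,dy=-4->D; (4,5):dx=-5,dy=+8->D; (4,6):dx=+6,dy=+3->C
  (4,7):dx=+2,dy=-6->D; (4,8):dx=+4,dy=-3->D; (5,6):dx=+11,dy=-5->D; (5,7):dx=+7,dy=-14->D
  (5,8):dx=+9,dy=-11->D; (6,7):dx=-4,dy=-9->C; (6,8):dx=-2,dy=-6->C; (7,8):dx=+2,dy=+3->C
Step 2: C = 8, D = 20, total pairs = 28.
Step 3: tau = (C - D)/(n(n-1)/2) = (8 - 20)/28 = -0.428571.
Step 4: Exact two-sided p-value (enumerate n! = 40320 permutations of y under H0): p = 0.178869.
Step 5: alpha = 0.05. fail to reject H0.

tau_b = -0.4286 (C=8, D=20), p = 0.178869, fail to reject H0.


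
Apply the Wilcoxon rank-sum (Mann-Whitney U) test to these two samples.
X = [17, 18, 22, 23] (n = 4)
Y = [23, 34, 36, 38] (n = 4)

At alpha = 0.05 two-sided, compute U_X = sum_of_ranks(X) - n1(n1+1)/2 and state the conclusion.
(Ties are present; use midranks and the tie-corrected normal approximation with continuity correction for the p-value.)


Step 1: Combine and sort all 8 observations; assign midranks.
sorted (value, group): (17,X), (18,X), (22,X), (23,X), (23,Y), (34,Y), (36,Y), (38,Y)
ranks: 17->1, 18->2, 22->3, 23->4.5, 23->4.5, 34->6, 36->7, 38->8
Step 2: Rank sum for X: R1 = 1 + 2 + 3 + 4.5 = 10.5.
Step 3: U_X = R1 - n1(n1+1)/2 = 10.5 - 4*5/2 = 10.5 - 10 = 0.5.
       U_Y = n1*n2 - U_X = 16 - 0.5 = 15.5.
Step 4: Ties are present, so use the tie-corrected normal approximation (with continuity correction) for the p-value.
Step 5: p-value = 0.042066; compare to alpha = 0.05. reject H0.

U_X = 0.5, p = 0.042066, reject H0 at alpha = 0.05.


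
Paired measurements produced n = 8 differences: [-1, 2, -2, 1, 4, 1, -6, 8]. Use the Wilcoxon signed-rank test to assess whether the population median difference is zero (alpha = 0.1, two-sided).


Step 1: Drop any zero differences (none here) and take |d_i|.
|d| = [1, 2, 2, 1, 4, 1, 6, 8]
Step 2: Midrank |d_i| (ties get averaged ranks).
ranks: |1|->2, |2|->4.5, |2|->4.5, |1|->2, |4|->6, |1|->2, |6|->7, |8|->8
Step 3: Attach original signs; sum ranks with positive sign and with negative sign.
W+ = 4.5 + 2 + 6 + 2 + 8 = 22.5
W- = 2 + 4.5 + 7 = 13.5
(Check: W+ + W- = 36 should equal n(n+1)/2 = 36.)
Step 4: Test statistic W = min(W+, W-) = 13.5.
Step 5: Ties in |d|, so use the tie-corrected normal approximation.
        E[W] = n(n+1)/4 = 8*9/4 = 18.
        Tie groups: |d|=1 (t=3), |d|=2 (t=2); sum(t^3 - t) = 30.
        Var[W] = n(n+1)(2n+1)/24 - sum(t^3-t)/48 = 1224/24 - 30/48 = 50.375.
        z = (W - E[W]) / sqrt(Var[W]) = (13.5 - 18) / 7.0975 = -0.6340.
        Two-sided p = 2*Phi(z) = 0.526066.
Step 6: alpha = 0.1. fail to reject H0.

W+ = 22.5, W- = 13.5, W = min = 13.5, p = 0.526066, fail to reject H0.


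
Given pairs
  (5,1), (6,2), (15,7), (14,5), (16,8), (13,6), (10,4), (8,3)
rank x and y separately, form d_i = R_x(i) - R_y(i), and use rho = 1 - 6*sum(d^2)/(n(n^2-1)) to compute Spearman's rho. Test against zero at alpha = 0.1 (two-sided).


Step 1: Rank x and y separately (midranks; no ties here).
rank(x): 5->1, 6->2, 15->7, 14->6, 16->8, 13->5, 10->4, 8->3
rank(y): 1->1, 2->2, 7->7, 5->5, 8->8, 6->6, 4->4, 3->3
Step 2: d_i = R_x(i) - R_y(i); compute d_i^2.
  (1-1)^2=0, (2-2)^2=0, (7-7)^2=0, (6-5)^2=1, (8-8)^2=0, (5-6)^2=1, (4-4)^2=0, (3-3)^2=0
sum(d^2) = 2.
Step 3: rho = 1 - 6*2 / (8*(8^2 - 1)) = 1 - 12/504 = 0.976190.
Step 4: Under H0, t = rho * sqrt((n-2)/(1-rho^2)) = 11.0235 ~ t(6).
Step 5: Two-sided p-value from the t-distribution with 6 df = 0.000033.
Step 6: alpha = 0.1. reject H0.

rho = 0.9762, p = 0.000033, reject H0 at alpha = 0.1.


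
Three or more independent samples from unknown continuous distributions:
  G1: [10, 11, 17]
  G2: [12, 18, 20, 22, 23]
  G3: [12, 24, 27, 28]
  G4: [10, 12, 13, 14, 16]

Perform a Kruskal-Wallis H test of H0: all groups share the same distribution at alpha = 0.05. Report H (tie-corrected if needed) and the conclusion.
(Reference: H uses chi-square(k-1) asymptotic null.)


Step 1: Combine all N = 17 observations and assign midranks.
sorted (value, group, rank): (10,G1,1.5), (10,G4,1.5), (11,G1,3), (12,G2,5), (12,G3,5), (12,G4,5), (13,G4,7), (14,G4,8), (16,G4,9), (17,G1,10), (18,G2,11), (20,G2,12), (22,G2,13), (23,G2,14), (24,G3,15), (27,G3,16), (28,G3,17)
Step 2: Sum ranks within each group.
R_1 = 14.5 (n_1 = 3)
R_2 = 55 (n_2 = 5)
R_3 = 53 (n_3 = 4)
R_4 = 30.5 (n_4 = 5)
Step 3: H = 12/(N(N+1)) * sum(R_i^2/n_i) - 3(N+1)
     = 12/(17*18) * (14.5^2/3 + 55^2/5 + 53^2/4 + 30.5^2/5) - 3*18
     = 0.039216 * 1563.38 - 54
     = 7.309150.
Step 4: Ties present; correction factor C = 1 - 30/(17^3 - 17) = 0.993873. Corrected H = 7.309150 / 0.993873 = 7.354213.
Step 5: Under H0, H ~ chi^2(3); p-value = 0.061425.
Step 6: alpha = 0.05. fail to reject H0.

H = 7.3542, df = 3, p = 0.061425, fail to reject H0.


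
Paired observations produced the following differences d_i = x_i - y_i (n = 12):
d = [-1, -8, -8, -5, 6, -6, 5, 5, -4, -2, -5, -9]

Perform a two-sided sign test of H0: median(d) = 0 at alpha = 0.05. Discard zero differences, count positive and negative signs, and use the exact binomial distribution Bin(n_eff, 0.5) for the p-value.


Step 1: Discard zero differences. Original n = 12; n_eff = number of nonzero differences = 12.
Nonzero differences (with sign): -1, -8, -8, -5, +6, -6, +5, +5, -4, -2, -5, -9
Step 2: Count signs: positive = 3, negative = 9.
Step 3: Under H0: P(positive) = 0.5, so the number of positives S ~ Bin(12, 0.5).
Step 4: Two-sided exact p-value = sum of Bin(12,0.5) probabilities at or below the observed probability = 0.145996.
Step 5: alpha = 0.05. fail to reject H0.

n_eff = 12, pos = 3, neg = 9, p = 0.145996, fail to reject H0.


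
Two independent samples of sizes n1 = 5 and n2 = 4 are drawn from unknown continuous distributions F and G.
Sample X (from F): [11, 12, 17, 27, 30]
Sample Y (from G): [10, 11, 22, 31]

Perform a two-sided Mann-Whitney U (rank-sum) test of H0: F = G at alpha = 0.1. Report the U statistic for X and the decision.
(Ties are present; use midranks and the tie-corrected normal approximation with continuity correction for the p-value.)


Step 1: Combine and sort all 9 observations; assign midranks.
sorted (value, group): (10,Y), (11,X), (11,Y), (12,X), (17,X), (22,Y), (27,X), (30,X), (31,Y)
ranks: 10->1, 11->2.5, 11->2.5, 12->4, 17->5, 22->6, 27->7, 30->8, 31->9
Step 2: Rank sum for X: R1 = 2.5 + 4 + 5 + 7 + 8 = 26.5.
Step 3: U_X = R1 - n1(n1+1)/2 = 26.5 - 5*6/2 = 26.5 - 15 = 11.5.
       U_Y = n1*n2 - U_X = 20 - 11.5 = 8.5.
Step 4: Ties are present, so use the tie-corrected normal approximation (with continuity correction) for the p-value.
Step 5: p-value = 0.805701; compare to alpha = 0.1. fail to reject H0.

U_X = 11.5, p = 0.805701, fail to reject H0 at alpha = 0.1.


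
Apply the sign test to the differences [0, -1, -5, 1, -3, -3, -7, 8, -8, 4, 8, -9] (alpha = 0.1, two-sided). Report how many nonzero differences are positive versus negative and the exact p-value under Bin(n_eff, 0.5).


Step 1: Discard zero differences. Original n = 12; n_eff = number of nonzero differences = 11.
Nonzero differences (with sign): -1, -5, +1, -3, -3, -7, +8, -8, +4, +8, -9
Step 2: Count signs: positive = 4, negative = 7.
Step 3: Under H0: P(positive) = 0.5, so the number of positives S ~ Bin(11, 0.5).
Step 4: Two-sided exact p-value = sum of Bin(11,0.5) probabilities at or below the observed probability = 0.548828.
Step 5: alpha = 0.1. fail to reject H0.

n_eff = 11, pos = 4, neg = 7, p = 0.548828, fail to reject H0.


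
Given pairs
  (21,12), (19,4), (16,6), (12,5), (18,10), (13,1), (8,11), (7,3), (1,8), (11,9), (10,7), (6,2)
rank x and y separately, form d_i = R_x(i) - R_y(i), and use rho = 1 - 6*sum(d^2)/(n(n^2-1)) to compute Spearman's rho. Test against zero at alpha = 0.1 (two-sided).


Step 1: Rank x and y separately (midranks; no ties here).
rank(x): 21->12, 19->11, 16->9, 12->7, 18->10, 13->8, 8->4, 7->3, 1->1, 11->6, 10->5, 6->2
rank(y): 12->12, 4->4, 6->6, 5->5, 10->10, 1->1, 11->11, 3->3, 8->8, 9->9, 7->7, 2->2
Step 2: d_i = R_x(i) - R_y(i); compute d_i^2.
  (12-12)^2=0, (11-4)^2=49, (9-6)^2=9, (7-5)^2=4, (10-10)^2=0, (8-1)^2=49, (4-11)^2=49, (3-3)^2=0, (1-8)^2=49, (6-9)^2=9, (5-7)^2=4, (2-2)^2=0
sum(d^2) = 222.
Step 3: rho = 1 - 6*222 / (12*(12^2 - 1)) = 1 - 1332/1716 = 0.223776.
Step 4: Under H0, t = rho * sqrt((n-2)/(1-rho^2)) = 0.7261 ~ t(10).
Step 5: Two-sided p-value from the t-distribution with 10 df = 0.484452.
Step 6: alpha = 0.1. fail to reject H0.

rho = 0.2238, p = 0.484452, fail to reject H0 at alpha = 0.1.


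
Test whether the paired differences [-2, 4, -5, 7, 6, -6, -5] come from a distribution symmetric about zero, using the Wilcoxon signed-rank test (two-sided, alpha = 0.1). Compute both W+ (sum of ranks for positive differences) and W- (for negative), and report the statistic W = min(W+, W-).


Step 1: Drop any zero differences (none here) and take |d_i|.
|d| = [2, 4, 5, 7, 6, 6, 5]
Step 2: Midrank |d_i| (ties get averaged ranks).
ranks: |2|->1, |4|->2, |5|->3.5, |7|->7, |6|->5.5, |6|->5.5, |5|->3.5
Step 3: Attach original signs; sum ranks with positive sign and with negative sign.
W+ = 2 + 7 + 5.5 = 14.5
W- = 1 + 3.5 + 5.5 + 3.5 = 13.5
(Check: W+ + W- = 28 should equal n(n+1)/2 = 28.)
Step 4: Test statistic W = min(W+, W-) = 13.5.
Step 5: Ties in |d|, so use the tie-corrected normal approximation.
        E[W] = n(n+1)/4 = 7*8/4 = 14.
        Tie groups: |d|=5 (t=2), |d|=6 (t=2); sum(t^3 - t) = 12.
        Var[W] = n(n+1)(2n+1)/24 - sum(t^3-t)/48 = 840/24 - 12/48 = 34.75.
        z = (W - E[W]) / sqrt(Var[W]) = (13.5 - 14) / 5.8949 = -0.0848.
        Two-sided p = 2*Phi(z) = 0.932405.
Step 6: alpha = 0.1. fail to reject H0.

W+ = 14.5, W- = 13.5, W = min = 13.5, p = 0.932405, fail to reject H0.


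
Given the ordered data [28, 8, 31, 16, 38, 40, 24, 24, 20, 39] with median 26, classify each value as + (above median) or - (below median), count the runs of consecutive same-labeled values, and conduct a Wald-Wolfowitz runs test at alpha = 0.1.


Step 1: Compute median = 26; label A = above, B = below.
Labels in order: ABABAABBBA  (n_A = 5, n_B = 5)
Step 2: Count runs R = 7.
Step 3: Under H0 (random ordering), E[R] = 2*n_A*n_B/(n_A+n_B) + 1 = 2*5*5/10 + 1 = 6.0000.
        Var[R] = 2*n_A*n_B*(2*n_A*n_B - n_A - n_B) / ((n_A+n_B)^2 * (n_A+n_B-1)) = 2000/900 = 2.2222.
        SD[R] = 1.4907.
Step 4: Continuity-corrected z = (R - 0.5 - E[R]) / SD[R] = (7 - 0.5 - 6.0000) / 1.4907 = 0.3354.
Step 5: Two-sided p-value via normal approximation = 2*(1 - Phi(|z|)) = 0.737316.
Step 6: alpha = 0.1. fail to reject H0.

R = 7, z = 0.3354, p = 0.737316, fail to reject H0.


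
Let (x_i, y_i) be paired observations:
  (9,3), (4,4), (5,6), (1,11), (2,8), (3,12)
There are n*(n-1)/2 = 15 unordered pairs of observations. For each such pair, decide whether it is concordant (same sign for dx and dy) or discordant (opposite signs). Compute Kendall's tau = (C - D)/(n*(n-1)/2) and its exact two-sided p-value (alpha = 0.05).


Step 1: Enumerate the 15 unordered pairs (i,j) with i<j and classify each by sign(x_j-x_i) * sign(y_j-y_i).
  (1,2):dx=-5,dy=+1->D; (1,3):dx=-4,dy=+3->D; (1,4):dx=-8,dy=+8->D; (1,5):dx=-7,dy=+5->D
  (1,6):dx=-6,dy=+9->D; (2,3):dx=+1,dy=+2->C; (2,4):dx=-3,dy=+7->D; (2,5):dx=-2,dy=+4->D
  (2,6):dx=-1,dy=+8->D; (3,4):dx=-4,dy=+5->D; (3,5):dx=-3,dy=+2->D; (3,6):dx=-2,dy=+6->D
  (4,5):dx=+1,dy=-3->D; (4,6):dx=+2,dy=+1->C; (5,6):dx=+1,dy=+4->C
Step 2: C = 3, D = 12, total pairs = 15.
Step 3: tau = (C - D)/(n(n-1)/2) = (3 - 12)/15 = -0.600000.
Step 4: Exact two-sided p-value (enumerate n! = 720 permutations of y under H0): p = 0.136111.
Step 5: alpha = 0.05. fail to reject H0.

tau_b = -0.6000 (C=3, D=12), p = 0.136111, fail to reject H0.


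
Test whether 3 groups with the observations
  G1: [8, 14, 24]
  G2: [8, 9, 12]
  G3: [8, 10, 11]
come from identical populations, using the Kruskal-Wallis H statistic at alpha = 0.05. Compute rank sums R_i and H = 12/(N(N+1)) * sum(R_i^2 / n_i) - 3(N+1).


Step 1: Combine all N = 9 observations and assign midranks.
sorted (value, group, rank): (8,G1,2), (8,G2,2), (8,G3,2), (9,G2,4), (10,G3,5), (11,G3,6), (12,G2,7), (14,G1,8), (24,G1,9)
Step 2: Sum ranks within each group.
R_1 = 19 (n_1 = 3)
R_2 = 13 (n_2 = 3)
R_3 = 13 (n_3 = 3)
Step 3: H = 12/(N(N+1)) * sum(R_i^2/n_i) - 3(N+1)
     = 12/(9*10) * (19^2/3 + 13^2/3 + 13^2/3) - 3*10
     = 0.133333 * 233 - 30
     = 1.066667.
Step 4: Ties present; correction factor C = 1 - 24/(9^3 - 9) = 0.966667. Corrected H = 1.066667 / 0.966667 = 1.103448.
Step 5: Under H0, H ~ chi^2(2); p-value = 0.575956.
Step 6: alpha = 0.05. fail to reject H0.

H = 1.1034, df = 2, p = 0.575956, fail to reject H0.


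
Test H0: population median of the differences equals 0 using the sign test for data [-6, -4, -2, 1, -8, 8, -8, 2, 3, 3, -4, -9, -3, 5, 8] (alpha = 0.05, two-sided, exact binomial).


Step 1: Discard zero differences. Original n = 15; n_eff = number of nonzero differences = 15.
Nonzero differences (with sign): -6, -4, -2, +1, -8, +8, -8, +2, +3, +3, -4, -9, -3, +5, +8
Step 2: Count signs: positive = 7, negative = 8.
Step 3: Under H0: P(positive) = 0.5, so the number of positives S ~ Bin(15, 0.5).
Step 4: Two-sided exact p-value = sum of Bin(15,0.5) probabilities at or below the observed probability = 1.000000.
Step 5: alpha = 0.05. fail to reject H0.

n_eff = 15, pos = 7, neg = 8, p = 1.000000, fail to reject H0.


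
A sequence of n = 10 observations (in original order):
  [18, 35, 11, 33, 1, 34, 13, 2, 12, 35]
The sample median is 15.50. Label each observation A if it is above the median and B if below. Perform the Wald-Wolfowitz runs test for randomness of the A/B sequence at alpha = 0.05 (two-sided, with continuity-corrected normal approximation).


Step 1: Compute median = 15.50; label A = above, B = below.
Labels in order: AABABABBBA  (n_A = 5, n_B = 5)
Step 2: Count runs R = 7.
Step 3: Under H0 (random ordering), E[R] = 2*n_A*n_B/(n_A+n_B) + 1 = 2*5*5/10 + 1 = 6.0000.
        Var[R] = 2*n_A*n_B*(2*n_A*n_B - n_A - n_B) / ((n_A+n_B)^2 * (n_A+n_B-1)) = 2000/900 = 2.2222.
        SD[R] = 1.4907.
Step 4: Continuity-corrected z = (R - 0.5 - E[R]) / SD[R] = (7 - 0.5 - 6.0000) / 1.4907 = 0.3354.
Step 5: Two-sided p-value via normal approximation = 2*(1 - Phi(|z|)) = 0.737316.
Step 6: alpha = 0.05. fail to reject H0.

R = 7, z = 0.3354, p = 0.737316, fail to reject H0.


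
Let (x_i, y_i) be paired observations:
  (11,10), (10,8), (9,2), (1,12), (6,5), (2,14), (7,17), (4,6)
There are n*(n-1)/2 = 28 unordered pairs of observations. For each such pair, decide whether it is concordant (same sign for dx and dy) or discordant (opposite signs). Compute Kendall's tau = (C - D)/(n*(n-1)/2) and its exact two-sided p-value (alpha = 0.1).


Step 1: Enumerate the 28 unordered pairs (i,j) with i<j and classify each by sign(x_j-x_i) * sign(y_j-y_i).
  (1,2):dx=-1,dy=-2->C; (1,3):dx=-2,dy=-8->C; (1,4):dx=-10,dy=+2->D; (1,5):dx=-5,dy=-5->C
  (1,6):dx=-9,dy=+4->D; (1,7):dx=-4,dy=+7->D; (1,8):dx=-7,dy=-4->C; (2,3):dx=-1,dy=-6->C
  (2,4):dx=-9,dy=+4->D; (2,5):dx=-4,dy=-3->C; (2,6):dx=-8,dy=+6->D; (2,7):dx=-3,dy=+9->D
  (2,8):dx=-6,dy=-2->C; (3,4):dx=-8,dy=+10->D; (3,5):dx=-3,dy=+3->D; (3,6):dx=-7,dy=+12->D
  (3,7):dx=-2,dy=+15->D; (3,8):dx=-5,dy=+4->D; (4,5):dx=+5,dy=-7->D; (4,6):dx=+1,dy=+2->C
  (4,7):dx=+6,dy=+5->C; (4,8):dx=+3,dy=-6->D; (5,6):dx=-4,dy=+9->D; (5,7):dx=+1,dy=+12->C
  (5,8):dx=-2,dy=+1->D; (6,7):dx=+5,dy=+3->C; (6,8):dx=+2,dy=-8->D; (7,8):dx=-3,dy=-11->C
Step 2: C = 12, D = 16, total pairs = 28.
Step 3: tau = (C - D)/(n(n-1)/2) = (12 - 16)/28 = -0.142857.
Step 4: Exact two-sided p-value (enumerate n! = 40320 permutations of y under H0): p = 0.719544.
Step 5: alpha = 0.1. fail to reject H0.

tau_b = -0.1429 (C=12, D=16), p = 0.719544, fail to reject H0.


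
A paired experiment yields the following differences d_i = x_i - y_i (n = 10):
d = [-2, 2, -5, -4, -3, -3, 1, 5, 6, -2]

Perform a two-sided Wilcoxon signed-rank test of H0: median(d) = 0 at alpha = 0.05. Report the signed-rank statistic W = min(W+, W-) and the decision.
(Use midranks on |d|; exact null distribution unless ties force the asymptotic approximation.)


Step 1: Drop any zero differences (none here) and take |d_i|.
|d| = [2, 2, 5, 4, 3, 3, 1, 5, 6, 2]
Step 2: Midrank |d_i| (ties get averaged ranks).
ranks: |2|->3, |2|->3, |5|->8.5, |4|->7, |3|->5.5, |3|->5.5, |1|->1, |5|->8.5, |6|->10, |2|->3
Step 3: Attach original signs; sum ranks with positive sign and with negative sign.
W+ = 3 + 1 + 8.5 + 10 = 22.5
W- = 3 + 8.5 + 7 + 5.5 + 5.5 + 3 = 32.5
(Check: W+ + W- = 55 should equal n(n+1)/2 = 55.)
Step 4: Test statistic W = min(W+, W-) = 22.5.
Step 5: Ties in |d|, so use the tie-corrected normal approximation.
        E[W] = n(n+1)/4 = 10*11/4 = 27.5.
        Tie groups: |d|=2 (t=3), |d|=3 (t=2), |d|=5 (t=2); sum(t^3 - t) = 36.
        Var[W] = n(n+1)(2n+1)/24 - sum(t^3-t)/48 = 2310/24 - 36/48 = 95.5.
        z = (W - E[W]) / sqrt(Var[W]) = (22.5 - 27.5) / 9.7724 = -0.5116.
        Two-sided p = 2*Phi(z) = 0.608900.
Step 6: alpha = 0.05. fail to reject H0.

W+ = 22.5, W- = 32.5, W = min = 22.5, p = 0.608900, fail to reject H0.


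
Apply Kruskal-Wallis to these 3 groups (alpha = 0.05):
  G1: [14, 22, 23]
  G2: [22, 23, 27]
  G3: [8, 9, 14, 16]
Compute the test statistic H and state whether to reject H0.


Step 1: Combine all N = 10 observations and assign midranks.
sorted (value, group, rank): (8,G3,1), (9,G3,2), (14,G1,3.5), (14,G3,3.5), (16,G3,5), (22,G1,6.5), (22,G2,6.5), (23,G1,8.5), (23,G2,8.5), (27,G2,10)
Step 2: Sum ranks within each group.
R_1 = 18.5 (n_1 = 3)
R_2 = 25 (n_2 = 3)
R_3 = 11.5 (n_3 = 4)
Step 3: H = 12/(N(N+1)) * sum(R_i^2/n_i) - 3(N+1)
     = 12/(10*11) * (18.5^2/3 + 25^2/3 + 11.5^2/4) - 3*11
     = 0.109091 * 355.479 - 33
     = 5.779545.
Step 4: Ties present; correction factor C = 1 - 18/(10^3 - 10) = 0.981818. Corrected H = 5.779545 / 0.981818 = 5.886574.
Step 5: Under H0, H ~ chi^2(2); p-value = 0.052692.
Step 6: alpha = 0.05. fail to reject H0.

H = 5.8866, df = 2, p = 0.052692, fail to reject H0.


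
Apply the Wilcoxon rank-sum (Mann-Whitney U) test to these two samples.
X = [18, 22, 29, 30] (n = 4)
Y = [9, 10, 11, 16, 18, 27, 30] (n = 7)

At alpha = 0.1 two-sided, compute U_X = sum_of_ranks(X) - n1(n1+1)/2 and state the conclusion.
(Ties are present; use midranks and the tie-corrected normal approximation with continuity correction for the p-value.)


Step 1: Combine and sort all 11 observations; assign midranks.
sorted (value, group): (9,Y), (10,Y), (11,Y), (16,Y), (18,X), (18,Y), (22,X), (27,Y), (29,X), (30,X), (30,Y)
ranks: 9->1, 10->2, 11->3, 16->4, 18->5.5, 18->5.5, 22->7, 27->8, 29->9, 30->10.5, 30->10.5
Step 2: Rank sum for X: R1 = 5.5 + 7 + 9 + 10.5 = 32.
Step 3: U_X = R1 - n1(n1+1)/2 = 32 - 4*5/2 = 32 - 10 = 22.
       U_Y = n1*n2 - U_X = 28 - 22 = 6.
Step 4: Ties are present, so use the tie-corrected normal approximation (with continuity correction) for the p-value.
Step 5: p-value = 0.154489; compare to alpha = 0.1. fail to reject H0.

U_X = 22, p = 0.154489, fail to reject H0 at alpha = 0.1.


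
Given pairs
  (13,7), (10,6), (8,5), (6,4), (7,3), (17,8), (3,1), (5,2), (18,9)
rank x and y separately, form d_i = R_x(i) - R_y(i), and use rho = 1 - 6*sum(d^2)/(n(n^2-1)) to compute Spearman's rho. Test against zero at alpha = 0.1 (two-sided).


Step 1: Rank x and y separately (midranks; no ties here).
rank(x): 13->7, 10->6, 8->5, 6->3, 7->4, 17->8, 3->1, 5->2, 18->9
rank(y): 7->7, 6->6, 5->5, 4->4, 3->3, 8->8, 1->1, 2->2, 9->9
Step 2: d_i = R_x(i) - R_y(i); compute d_i^2.
  (7-7)^2=0, (6-6)^2=0, (5-5)^2=0, (3-4)^2=1, (4-3)^2=1, (8-8)^2=0, (1-1)^2=0, (2-2)^2=0, (9-9)^2=0
sum(d^2) = 2.
Step 3: rho = 1 - 6*2 / (9*(9^2 - 1)) = 1 - 12/720 = 0.983333.
Step 4: Under H0, t = rho * sqrt((n-2)/(1-rho^2)) = 14.3096 ~ t(7).
Step 5: Two-sided p-value from the t-distribution with 7 df = 0.000002.
Step 6: alpha = 0.1. reject H0.

rho = 0.9833, p = 0.000002, reject H0 at alpha = 0.1.


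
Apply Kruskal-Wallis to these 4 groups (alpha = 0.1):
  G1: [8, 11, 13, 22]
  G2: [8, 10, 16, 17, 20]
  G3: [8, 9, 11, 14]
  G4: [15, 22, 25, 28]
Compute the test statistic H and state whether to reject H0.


Step 1: Combine all N = 17 observations and assign midranks.
sorted (value, group, rank): (8,G1,2), (8,G2,2), (8,G3,2), (9,G3,4), (10,G2,5), (11,G1,6.5), (11,G3,6.5), (13,G1,8), (14,G3,9), (15,G4,10), (16,G2,11), (17,G2,12), (20,G2,13), (22,G1,14.5), (22,G4,14.5), (25,G4,16), (28,G4,17)
Step 2: Sum ranks within each group.
R_1 = 31 (n_1 = 4)
R_2 = 43 (n_2 = 5)
R_3 = 21.5 (n_3 = 4)
R_4 = 57.5 (n_4 = 4)
Step 3: H = 12/(N(N+1)) * sum(R_i^2/n_i) - 3(N+1)
     = 12/(17*18) * (31^2/4 + 43^2/5 + 21.5^2/4 + 57.5^2/4) - 3*18
     = 0.039216 * 1552.17 - 54
     = 6.869608.
Step 4: Ties present; correction factor C = 1 - 36/(17^3 - 17) = 0.992647. Corrected H = 6.869608 / 0.992647 = 6.920494.
Step 5: Under H0, H ~ chi^2(3); p-value = 0.074476.
Step 6: alpha = 0.1. reject H0.

H = 6.9205, df = 3, p = 0.074476, reject H0.


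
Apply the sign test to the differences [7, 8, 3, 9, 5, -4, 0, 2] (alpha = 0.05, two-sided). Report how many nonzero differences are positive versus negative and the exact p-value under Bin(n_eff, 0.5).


Step 1: Discard zero differences. Original n = 8; n_eff = number of nonzero differences = 7.
Nonzero differences (with sign): +7, +8, +3, +9, +5, -4, +2
Step 2: Count signs: positive = 6, negative = 1.
Step 3: Under H0: P(positive) = 0.5, so the number of positives S ~ Bin(7, 0.5).
Step 4: Two-sided exact p-value = sum of Bin(7,0.5) probabilities at or below the observed probability = 0.125000.
Step 5: alpha = 0.05. fail to reject H0.

n_eff = 7, pos = 6, neg = 1, p = 0.125000, fail to reject H0.


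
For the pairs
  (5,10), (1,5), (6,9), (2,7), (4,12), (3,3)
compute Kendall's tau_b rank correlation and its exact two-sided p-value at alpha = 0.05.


Step 1: Enumerate the 15 unordered pairs (i,j) with i<j and classify each by sign(x_j-x_i) * sign(y_j-y_i).
  (1,2):dx=-4,dy=-5->C; (1,3):dx=+1,dy=-1->D; (1,4):dx=-3,dy=-3->C; (1,5):dx=-1,dy=+2->D
  (1,6):dx=-2,dy=-7->C; (2,3):dx=+5,dy=+4->C; (2,4):dx=+1,dy=+2->C; (2,5):dx=+3,dy=+7->C
  (2,6):dx=+2,dy=-2->D; (3,4):dx=-4,dy=-2->C; (3,5):dx=-2,dy=+3->D; (3,6):dx=-3,dy=-6->C
  (4,5):dx=+2,dy=+5->C; (4,6):dx=+1,dy=-4->D; (5,6):dx=-1,dy=-9->C
Step 2: C = 10, D = 5, total pairs = 15.
Step 3: tau = (C - D)/(n(n-1)/2) = (10 - 5)/15 = 0.333333.
Step 4: Exact two-sided p-value (enumerate n! = 720 permutations of y under H0): p = 0.469444.
Step 5: alpha = 0.05. fail to reject H0.

tau_b = 0.3333 (C=10, D=5), p = 0.469444, fail to reject H0.


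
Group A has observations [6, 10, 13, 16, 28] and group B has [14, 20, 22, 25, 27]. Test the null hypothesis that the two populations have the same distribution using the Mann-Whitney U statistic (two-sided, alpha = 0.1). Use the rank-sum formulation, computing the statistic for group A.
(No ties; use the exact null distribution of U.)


Step 1: Combine and sort all 10 observations; assign midranks.
sorted (value, group): (6,X), (10,X), (13,X), (14,Y), (16,X), (20,Y), (22,Y), (25,Y), (27,Y), (28,X)
ranks: 6->1, 10->2, 13->3, 14->4, 16->5, 20->6, 22->7, 25->8, 27->9, 28->10
Step 2: Rank sum for X: R1 = 1 + 2 + 3 + 5 + 10 = 21.
Step 3: U_X = R1 - n1(n1+1)/2 = 21 - 5*6/2 = 21 - 15 = 6.
       U_Y = n1*n2 - U_X = 25 - 6 = 19.
Step 4: No ties, so the exact null distribution of U (based on enumerating the C(10,5) = 252 equally likely rank assignments) gives the two-sided p-value.
Step 5: p-value = 0.222222; compare to alpha = 0.1. fail to reject H0.

U_X = 6, p = 0.222222, fail to reject H0 at alpha = 0.1.


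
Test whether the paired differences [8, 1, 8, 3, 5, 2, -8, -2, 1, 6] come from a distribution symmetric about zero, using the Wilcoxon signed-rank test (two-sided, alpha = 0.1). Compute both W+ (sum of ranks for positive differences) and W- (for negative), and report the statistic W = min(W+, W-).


Step 1: Drop any zero differences (none here) and take |d_i|.
|d| = [8, 1, 8, 3, 5, 2, 8, 2, 1, 6]
Step 2: Midrank |d_i| (ties get averaged ranks).
ranks: |8|->9, |1|->1.5, |8|->9, |3|->5, |5|->6, |2|->3.5, |8|->9, |2|->3.5, |1|->1.5, |6|->7
Step 3: Attach original signs; sum ranks with positive sign and with negative sign.
W+ = 9 + 1.5 + 9 + 5 + 6 + 3.5 + 1.5 + 7 = 42.5
W- = 9 + 3.5 = 12.5
(Check: W+ + W- = 55 should equal n(n+1)/2 = 55.)
Step 4: Test statistic W = min(W+, W-) = 12.5.
Step 5: Ties in |d|, so use the tie-corrected normal approximation.
        E[W] = n(n+1)/4 = 10*11/4 = 27.5.
        Tie groups: |d|=1 (t=2), |d|=2 (t=2), |d|=8 (t=3); sum(t^3 - t) = 36.
        Var[W] = n(n+1)(2n+1)/24 - sum(t^3-t)/48 = 2310/24 - 36/48 = 95.5.
        z = (W - E[W]) / sqrt(Var[W]) = (12.5 - 27.5) / 9.7724 = -1.5349.
        Two-sided p = 2*Phi(z) = 0.124800.
Step 6: alpha = 0.1. fail to reject H0.

W+ = 42.5, W- = 12.5, W = min = 12.5, p = 0.124800, fail to reject H0.


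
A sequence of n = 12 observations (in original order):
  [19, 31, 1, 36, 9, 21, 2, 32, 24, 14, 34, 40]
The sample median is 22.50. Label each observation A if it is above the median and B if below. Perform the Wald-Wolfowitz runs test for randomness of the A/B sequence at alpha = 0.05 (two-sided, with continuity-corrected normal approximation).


Step 1: Compute median = 22.50; label A = above, B = below.
Labels in order: BABABBBAABAA  (n_A = 6, n_B = 6)
Step 2: Count runs R = 8.
Step 3: Under H0 (random ordering), E[R] = 2*n_A*n_B/(n_A+n_B) + 1 = 2*6*6/12 + 1 = 7.0000.
        Var[R] = 2*n_A*n_B*(2*n_A*n_B - n_A - n_B) / ((n_A+n_B)^2 * (n_A+n_B-1)) = 4320/1584 = 2.7273.
        SD[R] = 1.6514.
Step 4: Continuity-corrected z = (R - 0.5 - E[R]) / SD[R] = (8 - 0.5 - 7.0000) / 1.6514 = 0.3028.
Step 5: Two-sided p-value via normal approximation = 2*(1 - Phi(|z|)) = 0.762069.
Step 6: alpha = 0.05. fail to reject H0.

R = 8, z = 0.3028, p = 0.762069, fail to reject H0.


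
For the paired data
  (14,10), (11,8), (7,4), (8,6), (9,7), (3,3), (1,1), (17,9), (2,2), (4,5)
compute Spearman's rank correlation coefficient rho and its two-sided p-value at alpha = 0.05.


Step 1: Rank x and y separately (midranks; no ties here).
rank(x): 14->9, 11->8, 7->5, 8->6, 9->7, 3->3, 1->1, 17->10, 2->2, 4->4
rank(y): 10->10, 8->8, 4->4, 6->6, 7->7, 3->3, 1->1, 9->9, 2->2, 5->5
Step 2: d_i = R_x(i) - R_y(i); compute d_i^2.
  (9-10)^2=1, (8-8)^2=0, (5-4)^2=1, (6-6)^2=0, (7-7)^2=0, (3-3)^2=0, (1-1)^2=0, (10-9)^2=1, (2-2)^2=0, (4-5)^2=1
sum(d^2) = 4.
Step 3: rho = 1 - 6*4 / (10*(10^2 - 1)) = 1 - 24/990 = 0.975758.
Step 4: Under H0, t = rho * sqrt((n-2)/(1-rho^2)) = 12.6105 ~ t(8).
Step 5: Two-sided p-value from the t-distribution with 8 df = 0.000001.
Step 6: alpha = 0.05. reject H0.

rho = 0.9758, p = 0.000001, reject H0 at alpha = 0.05.


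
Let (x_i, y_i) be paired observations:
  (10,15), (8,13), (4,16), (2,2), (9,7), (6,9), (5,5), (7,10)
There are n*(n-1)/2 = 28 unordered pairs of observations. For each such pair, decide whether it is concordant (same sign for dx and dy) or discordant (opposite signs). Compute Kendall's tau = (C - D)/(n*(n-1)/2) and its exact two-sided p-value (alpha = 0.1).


Step 1: Enumerate the 28 unordered pairs (i,j) with i<j and classify each by sign(x_j-x_i) * sign(y_j-y_i).
  (1,2):dx=-2,dy=-2->C; (1,3):dx=-6,dy=+1->D; (1,4):dx=-8,dy=-13->C; (1,5):dx=-1,dy=-8->C
  (1,6):dx=-4,dy=-6->C; (1,7):dx=-5,dy=-10->C; (1,8):dx=-3,dy=-5->C; (2,3):dx=-4,dy=+3->D
  (2,4):dx=-6,dy=-11->C; (2,5):dx=+1,dy=-6->D; (2,6):dx=-2,dy=-4->C; (2,7):dx=-3,dy=-8->C
  (2,8):dx=-1,dy=-3->C; (3,4):dx=-2,dy=-14->C; (3,5):dx=+5,dy=-9->D; (3,6):dx=+2,dy=-7->D
  (3,7):dx=+1,dy=-11->D; (3,8):dx=+3,dy=-6->D; (4,5):dx=+7,dy=+5->C; (4,6):dx=+4,dy=+7->C
  (4,7):dx=+3,dy=+3->C; (4,8):dx=+5,dy=+8->C; (5,6):dx=-3,dy=+2->D; (5,7):dx=-4,dy=-2->C
  (5,8):dx=-2,dy=+3->D; (6,7):dx=-1,dy=-4->C; (6,8):dx=+1,dy=+1->C; (7,8):dx=+2,dy=+5->C
Step 2: C = 19, D = 9, total pairs = 28.
Step 3: tau = (C - D)/(n(n-1)/2) = (19 - 9)/28 = 0.357143.
Step 4: Exact two-sided p-value (enumerate n! = 40320 permutations of y under H0): p = 0.275099.
Step 5: alpha = 0.1. fail to reject H0.

tau_b = 0.3571 (C=19, D=9), p = 0.275099, fail to reject H0.


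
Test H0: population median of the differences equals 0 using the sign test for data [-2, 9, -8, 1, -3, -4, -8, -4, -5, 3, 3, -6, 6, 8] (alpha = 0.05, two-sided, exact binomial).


Step 1: Discard zero differences. Original n = 14; n_eff = number of nonzero differences = 14.
Nonzero differences (with sign): -2, +9, -8, +1, -3, -4, -8, -4, -5, +3, +3, -6, +6, +8
Step 2: Count signs: positive = 6, negative = 8.
Step 3: Under H0: P(positive) = 0.5, so the number of positives S ~ Bin(14, 0.5).
Step 4: Two-sided exact p-value = sum of Bin(14,0.5) probabilities at or below the observed probability = 0.790527.
Step 5: alpha = 0.05. fail to reject H0.

n_eff = 14, pos = 6, neg = 8, p = 0.790527, fail to reject H0.


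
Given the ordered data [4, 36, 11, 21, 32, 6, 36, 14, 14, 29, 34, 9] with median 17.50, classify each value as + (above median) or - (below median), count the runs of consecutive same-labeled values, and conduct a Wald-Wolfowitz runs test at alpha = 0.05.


Step 1: Compute median = 17.50; label A = above, B = below.
Labels in order: BABAABABBAAB  (n_A = 6, n_B = 6)
Step 2: Count runs R = 9.
Step 3: Under H0 (random ordering), E[R] = 2*n_A*n_B/(n_A+n_B) + 1 = 2*6*6/12 + 1 = 7.0000.
        Var[R] = 2*n_A*n_B*(2*n_A*n_B - n_A - n_B) / ((n_A+n_B)^2 * (n_A+n_B-1)) = 4320/1584 = 2.7273.
        SD[R] = 1.6514.
Step 4: Continuity-corrected z = (R - 0.5 - E[R]) / SD[R] = (9 - 0.5 - 7.0000) / 1.6514 = 0.9083.
Step 5: Two-sided p-value via normal approximation = 2*(1 - Phi(|z|)) = 0.363722.
Step 6: alpha = 0.05. fail to reject H0.

R = 9, z = 0.9083, p = 0.363722, fail to reject H0.


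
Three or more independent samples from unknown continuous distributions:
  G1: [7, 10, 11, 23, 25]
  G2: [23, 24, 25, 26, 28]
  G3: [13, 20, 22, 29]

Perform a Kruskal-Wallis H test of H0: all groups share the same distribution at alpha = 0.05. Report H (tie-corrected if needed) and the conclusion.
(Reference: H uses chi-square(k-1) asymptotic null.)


Step 1: Combine all N = 14 observations and assign midranks.
sorted (value, group, rank): (7,G1,1), (10,G1,2), (11,G1,3), (13,G3,4), (20,G3,5), (22,G3,6), (23,G1,7.5), (23,G2,7.5), (24,G2,9), (25,G1,10.5), (25,G2,10.5), (26,G2,12), (28,G2,13), (29,G3,14)
Step 2: Sum ranks within each group.
R_1 = 24 (n_1 = 5)
R_2 = 52 (n_2 = 5)
R_3 = 29 (n_3 = 4)
Step 3: H = 12/(N(N+1)) * sum(R_i^2/n_i) - 3(N+1)
     = 12/(14*15) * (24^2/5 + 52^2/5 + 29^2/4) - 3*15
     = 0.057143 * 866.25 - 45
     = 4.500000.
Step 4: Ties present; correction factor C = 1 - 12/(14^3 - 14) = 0.995604. Corrected H = 4.500000 / 0.995604 = 4.519868.
Step 5: Under H0, H ~ chi^2(2); p-value = 0.104357.
Step 6: alpha = 0.05. fail to reject H0.

H = 4.5199, df = 2, p = 0.104357, fail to reject H0.


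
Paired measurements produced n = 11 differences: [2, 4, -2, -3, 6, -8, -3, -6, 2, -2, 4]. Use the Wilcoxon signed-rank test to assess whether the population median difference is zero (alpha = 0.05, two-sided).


Step 1: Drop any zero differences (none here) and take |d_i|.
|d| = [2, 4, 2, 3, 6, 8, 3, 6, 2, 2, 4]
Step 2: Midrank |d_i| (ties get averaged ranks).
ranks: |2|->2.5, |4|->7.5, |2|->2.5, |3|->5.5, |6|->9.5, |8|->11, |3|->5.5, |6|->9.5, |2|->2.5, |2|->2.5, |4|->7.5
Step 3: Attach original signs; sum ranks with positive sign and with negative sign.
W+ = 2.5 + 7.5 + 9.5 + 2.5 + 7.5 = 29.5
W- = 2.5 + 5.5 + 11 + 5.5 + 9.5 + 2.5 = 36.5
(Check: W+ + W- = 66 should equal n(n+1)/2 = 66.)
Step 4: Test statistic W = min(W+, W-) = 29.5.
Step 5: Ties in |d|, so use the tie-corrected normal approximation.
        E[W] = n(n+1)/4 = 11*12/4 = 33.
        Tie groups: |d|=2 (t=4), |d|=3 (t=2), |d|=4 (t=2), |d|=6 (t=2); sum(t^3 - t) = 78.
        Var[W] = n(n+1)(2n+1)/24 - sum(t^3-t)/48 = 3036/24 - 78/48 = 124.875.
        z = (W - E[W]) / sqrt(Var[W]) = (29.5 - 33) / 11.1747 = -0.3132.
        Two-sided p = 2*Phi(z) = 0.754124.
Step 6: alpha = 0.05. fail to reject H0.

W+ = 29.5, W- = 36.5, W = min = 29.5, p = 0.754124, fail to reject H0.


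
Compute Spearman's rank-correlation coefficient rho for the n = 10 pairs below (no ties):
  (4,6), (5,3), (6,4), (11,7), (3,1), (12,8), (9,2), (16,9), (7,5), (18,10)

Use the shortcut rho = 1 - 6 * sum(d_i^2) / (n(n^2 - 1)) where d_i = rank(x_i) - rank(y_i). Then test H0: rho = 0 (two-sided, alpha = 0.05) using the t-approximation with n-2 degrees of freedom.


Step 1: Rank x and y separately (midranks; no ties here).
rank(x): 4->2, 5->3, 6->4, 11->7, 3->1, 12->8, 9->6, 16->9, 7->5, 18->10
rank(y): 6->6, 3->3, 4->4, 7->7, 1->1, 8->8, 2->2, 9->9, 5->5, 10->10
Step 2: d_i = R_x(i) - R_y(i); compute d_i^2.
  (2-6)^2=16, (3-3)^2=0, (4-4)^2=0, (7-7)^2=0, (1-1)^2=0, (8-8)^2=0, (6-2)^2=16, (9-9)^2=0, (5-5)^2=0, (10-10)^2=0
sum(d^2) = 32.
Step 3: rho = 1 - 6*32 / (10*(10^2 - 1)) = 1 - 192/990 = 0.806061.
Step 4: Under H0, t = rho * sqrt((n-2)/(1-rho^2)) = 3.8522 ~ t(8).
Step 5: Two-sided p-value from the t-distribution with 8 df = 0.004862.
Step 6: alpha = 0.05. reject H0.

rho = 0.8061, p = 0.004862, reject H0 at alpha = 0.05.


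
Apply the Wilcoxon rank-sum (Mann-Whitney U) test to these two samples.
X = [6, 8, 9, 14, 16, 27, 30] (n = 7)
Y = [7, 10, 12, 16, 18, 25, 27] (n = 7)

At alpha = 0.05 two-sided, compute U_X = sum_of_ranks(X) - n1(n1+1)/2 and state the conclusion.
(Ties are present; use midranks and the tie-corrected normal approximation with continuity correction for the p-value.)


Step 1: Combine and sort all 14 observations; assign midranks.
sorted (value, group): (6,X), (7,Y), (8,X), (9,X), (10,Y), (12,Y), (14,X), (16,X), (16,Y), (18,Y), (25,Y), (27,X), (27,Y), (30,X)
ranks: 6->1, 7->2, 8->3, 9->4, 10->5, 12->6, 14->7, 16->8.5, 16->8.5, 18->10, 25->11, 27->12.5, 27->12.5, 30->14
Step 2: Rank sum for X: R1 = 1 + 3 + 4 + 7 + 8.5 + 12.5 + 14 = 50.
Step 3: U_X = R1 - n1(n1+1)/2 = 50 - 7*8/2 = 50 - 28 = 22.
       U_Y = n1*n2 - U_X = 49 - 22 = 27.
Step 4: Ties are present, so use the tie-corrected normal approximation (with continuity correction) for the p-value.
Step 5: p-value = 0.797863; compare to alpha = 0.05. fail to reject H0.

U_X = 22, p = 0.797863, fail to reject H0 at alpha = 0.05.


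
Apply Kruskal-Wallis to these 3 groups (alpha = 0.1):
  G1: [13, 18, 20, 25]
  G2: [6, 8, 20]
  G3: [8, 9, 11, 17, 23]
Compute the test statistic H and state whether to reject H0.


Step 1: Combine all N = 12 observations and assign midranks.
sorted (value, group, rank): (6,G2,1), (8,G2,2.5), (8,G3,2.5), (9,G3,4), (11,G3,5), (13,G1,6), (17,G3,7), (18,G1,8), (20,G1,9.5), (20,G2,9.5), (23,G3,11), (25,G1,12)
Step 2: Sum ranks within each group.
R_1 = 35.5 (n_1 = 4)
R_2 = 13 (n_2 = 3)
R_3 = 29.5 (n_3 = 5)
Step 3: H = 12/(N(N+1)) * sum(R_i^2/n_i) - 3(N+1)
     = 12/(12*13) * (35.5^2/4 + 13^2/3 + 29.5^2/5) - 3*13
     = 0.076923 * 545.446 - 39
     = 2.957372.
Step 4: Ties present; correction factor C = 1 - 12/(12^3 - 12) = 0.993007. Corrected H = 2.957372 / 0.993007 = 2.978198.
Step 5: Under H0, H ~ chi^2(2); p-value = 0.225576.
Step 6: alpha = 0.1. fail to reject H0.

H = 2.9782, df = 2, p = 0.225576, fail to reject H0.


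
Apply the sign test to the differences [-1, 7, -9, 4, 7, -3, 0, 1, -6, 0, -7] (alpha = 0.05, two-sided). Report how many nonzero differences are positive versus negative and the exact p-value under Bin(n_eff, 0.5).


Step 1: Discard zero differences. Original n = 11; n_eff = number of nonzero differences = 9.
Nonzero differences (with sign): -1, +7, -9, +4, +7, -3, +1, -6, -7
Step 2: Count signs: positive = 4, negative = 5.
Step 3: Under H0: P(positive) = 0.5, so the number of positives S ~ Bin(9, 0.5).
Step 4: Two-sided exact p-value = sum of Bin(9,0.5) probabilities at or below the observed probability = 1.000000.
Step 5: alpha = 0.05. fail to reject H0.

n_eff = 9, pos = 4, neg = 5, p = 1.000000, fail to reject H0.


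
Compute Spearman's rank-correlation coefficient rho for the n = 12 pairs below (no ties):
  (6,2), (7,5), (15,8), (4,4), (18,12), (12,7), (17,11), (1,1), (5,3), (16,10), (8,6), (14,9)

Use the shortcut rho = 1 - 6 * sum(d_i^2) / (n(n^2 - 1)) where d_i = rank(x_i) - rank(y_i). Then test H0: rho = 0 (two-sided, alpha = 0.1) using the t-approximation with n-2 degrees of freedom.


Step 1: Rank x and y separately (midranks; no ties here).
rank(x): 6->4, 7->5, 15->9, 4->2, 18->12, 12->7, 17->11, 1->1, 5->3, 16->10, 8->6, 14->8
rank(y): 2->2, 5->5, 8->8, 4->4, 12->12, 7->7, 11->11, 1->1, 3->3, 10->10, 6->6, 9->9
Step 2: d_i = R_x(i) - R_y(i); compute d_i^2.
  (4-2)^2=4, (5-5)^2=0, (9-8)^2=1, (2-4)^2=4, (12-12)^2=0, (7-7)^2=0, (11-11)^2=0, (1-1)^2=0, (3-3)^2=0, (10-10)^2=0, (6-6)^2=0, (8-9)^2=1
sum(d^2) = 10.
Step 3: rho = 1 - 6*10 / (12*(12^2 - 1)) = 1 - 60/1716 = 0.965035.
Step 4: Under H0, t = rho * sqrt((n-2)/(1-rho^2)) = 11.6424 ~ t(10).
Step 5: Two-sided p-value from the t-distribution with 10 df = 0.000000.
Step 6: alpha = 0.1. reject H0.

rho = 0.9650, p = 0.000000, reject H0 at alpha = 0.1.
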